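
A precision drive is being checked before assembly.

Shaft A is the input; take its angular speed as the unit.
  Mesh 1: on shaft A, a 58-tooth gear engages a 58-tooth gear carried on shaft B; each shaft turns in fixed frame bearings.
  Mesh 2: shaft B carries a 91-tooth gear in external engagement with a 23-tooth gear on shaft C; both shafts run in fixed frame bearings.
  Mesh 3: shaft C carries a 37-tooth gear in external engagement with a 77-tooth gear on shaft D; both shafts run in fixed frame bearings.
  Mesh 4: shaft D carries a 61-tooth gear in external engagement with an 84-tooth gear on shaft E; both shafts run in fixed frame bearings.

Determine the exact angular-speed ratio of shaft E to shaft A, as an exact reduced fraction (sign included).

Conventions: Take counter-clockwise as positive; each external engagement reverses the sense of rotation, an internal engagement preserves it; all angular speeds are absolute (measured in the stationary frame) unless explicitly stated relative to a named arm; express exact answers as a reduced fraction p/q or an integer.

29341/21252

class = fixed-axis compound train [4 meshes; 4 ratios multiply, 4 sense flips]
mesh 1 [58T→58T]: running ratio 1, sense −
mesh 2 [91T→23T]: running ratio 91/23, sense +
mesh 3 [37T→77T]: running ratio 481/253, sense −
mesh 4 [61T→84T]: running ratio 29341/21252, sense +
ω_out/ω_in = 29341/21252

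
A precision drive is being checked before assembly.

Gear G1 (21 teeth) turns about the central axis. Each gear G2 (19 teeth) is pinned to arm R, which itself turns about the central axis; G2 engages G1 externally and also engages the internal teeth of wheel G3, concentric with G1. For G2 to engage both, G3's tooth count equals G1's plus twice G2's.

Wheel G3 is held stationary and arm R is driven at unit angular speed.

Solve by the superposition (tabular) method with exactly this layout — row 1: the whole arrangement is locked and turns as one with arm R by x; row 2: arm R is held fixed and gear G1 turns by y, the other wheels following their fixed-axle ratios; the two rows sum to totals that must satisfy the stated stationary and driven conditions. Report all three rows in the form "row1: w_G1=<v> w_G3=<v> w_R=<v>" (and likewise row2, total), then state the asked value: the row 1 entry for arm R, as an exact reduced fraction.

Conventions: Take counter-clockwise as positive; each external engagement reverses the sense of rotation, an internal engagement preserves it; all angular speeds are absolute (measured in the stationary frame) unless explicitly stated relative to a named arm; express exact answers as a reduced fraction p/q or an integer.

row1: w_G1=1 w_G3=1 w_R=1
row2: w_G1=59/21 w_G3=-1 w_R=0
total: w_G1=80/21 w_G3=0 w_R=1
asked value: 1

planetary set (21T centre, 19T on arm, 59T internal) — Willis relation
superposition row 1 [locked train]: every member turns x
row 2: sun turns y, ring = −(21/59)·y, arm 0
boundary: total ω_ring = x − (21/59)·y = 0 and total ω_arm = x = 1  ⇒  y = 59/21, x = 1
row 2 ring = −(21/59)·59/21 = -1
totals (row 1 + row 2): sun 1 + 59/21 = 80/21, ring 1 + (-1) = 0, arm 1 + 0 = 1
asked cell (row1, arm) = 1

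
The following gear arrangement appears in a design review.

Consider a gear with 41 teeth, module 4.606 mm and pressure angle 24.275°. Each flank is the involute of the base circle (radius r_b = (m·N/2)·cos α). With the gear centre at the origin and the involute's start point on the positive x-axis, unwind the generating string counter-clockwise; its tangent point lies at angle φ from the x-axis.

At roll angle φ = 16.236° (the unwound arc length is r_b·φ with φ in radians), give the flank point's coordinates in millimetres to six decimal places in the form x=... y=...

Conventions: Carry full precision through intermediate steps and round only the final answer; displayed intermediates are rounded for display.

topology: single-mesh involute geometry — m = 4.606, N = 41
pitch radius r_p = m·N/2 = 4.606·41/2 = 94.423000
base radius r_b = r_p·cos α = 94.423000·cos 24.275° = 86.074378
roll angle φ = 16.236° = 0.28337166 rad
x = r_b·(cos φ + φ·sin φ) = 89.461175
y = r_b·(sin φ − φ·cos φ) = 0.647635

x=89.461175 y=0.647635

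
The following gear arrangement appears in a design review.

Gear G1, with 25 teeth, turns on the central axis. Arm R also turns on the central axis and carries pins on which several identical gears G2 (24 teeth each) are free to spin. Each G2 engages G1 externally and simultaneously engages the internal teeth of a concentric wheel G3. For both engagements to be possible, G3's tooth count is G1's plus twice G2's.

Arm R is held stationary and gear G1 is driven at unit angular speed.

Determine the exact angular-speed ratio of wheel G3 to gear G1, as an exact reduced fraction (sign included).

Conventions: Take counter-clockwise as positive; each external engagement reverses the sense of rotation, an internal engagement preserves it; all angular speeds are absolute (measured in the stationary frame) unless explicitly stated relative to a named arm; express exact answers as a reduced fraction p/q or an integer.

-25/73

class = planetary set [G3 = 25+2·24 = 73; Willis about the carrier]
ring teeth: 25 + 2·24 = 73
25(ω_sun−ω_arm) = −73(ω_ring−ω_arm),  ω_arm = 0, ω_sun = 1
ω_ring = 0 − (25/73)(1−0) = -25/73
ω_out/ω_in = -25/73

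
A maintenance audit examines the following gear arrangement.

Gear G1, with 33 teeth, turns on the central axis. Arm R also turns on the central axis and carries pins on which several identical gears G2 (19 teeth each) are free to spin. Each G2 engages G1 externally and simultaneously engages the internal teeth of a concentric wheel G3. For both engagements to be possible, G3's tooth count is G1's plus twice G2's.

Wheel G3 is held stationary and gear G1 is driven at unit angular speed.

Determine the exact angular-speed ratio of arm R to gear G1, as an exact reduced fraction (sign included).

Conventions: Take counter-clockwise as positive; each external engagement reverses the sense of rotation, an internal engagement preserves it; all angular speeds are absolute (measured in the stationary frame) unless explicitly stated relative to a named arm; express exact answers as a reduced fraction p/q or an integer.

planetary set (33T centre, 19T on arm, 71T internal) — Willis relation
ring teeth: 33 + 2·19 = 71
33(ω_sun−ω_arm) = −71(ω_ring−ω_arm),  ω_ring = 0, ω_sun = 1
33(1−ω_arm) = −71(0−ω_arm)  ⇒  104·ω_arm = 33  ⇒  ω_arm = 33/104
ω_out/ω_in = 33/104

33/104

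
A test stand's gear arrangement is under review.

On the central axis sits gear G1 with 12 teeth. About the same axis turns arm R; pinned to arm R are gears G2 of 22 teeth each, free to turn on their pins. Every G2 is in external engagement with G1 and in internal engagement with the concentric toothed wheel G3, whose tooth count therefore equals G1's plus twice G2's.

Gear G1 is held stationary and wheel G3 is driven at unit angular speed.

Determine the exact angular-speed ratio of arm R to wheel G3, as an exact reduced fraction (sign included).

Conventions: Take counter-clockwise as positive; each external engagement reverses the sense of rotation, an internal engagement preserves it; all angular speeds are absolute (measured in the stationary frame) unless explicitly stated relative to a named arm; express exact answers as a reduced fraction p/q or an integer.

planetary set (12T centre, 22T on arm, 56T internal) — Willis relation
ring teeth: 12 + 2·22 = 56
12(ω_sun−ω_arm) = −56(ω_ring−ω_arm),  ω_sun = 0, ω_ring = 1
12(0−ω_arm) = −56(1−ω_arm)  ⇒  68·ω_arm = 56  ⇒  ω_arm = 14/17
ω_out/ω_in = 14/17

14/17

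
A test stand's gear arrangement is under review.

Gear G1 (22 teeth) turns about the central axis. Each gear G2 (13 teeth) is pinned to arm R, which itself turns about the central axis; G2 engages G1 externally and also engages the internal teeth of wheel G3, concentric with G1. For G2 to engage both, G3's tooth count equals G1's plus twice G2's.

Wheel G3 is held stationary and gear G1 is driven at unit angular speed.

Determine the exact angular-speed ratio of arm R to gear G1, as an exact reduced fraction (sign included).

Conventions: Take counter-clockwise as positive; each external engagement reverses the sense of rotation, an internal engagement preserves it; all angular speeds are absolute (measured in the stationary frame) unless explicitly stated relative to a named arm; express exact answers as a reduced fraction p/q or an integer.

11/35

recognized (axles ride arm R): planetary set, 22/13/48 teeth
ring teeth: 22 + 2·13 = 48
22(ω_sun−ω_arm) = −48(ω_ring−ω_arm),  ω_ring = 0, ω_sun = 1
22(1−ω_arm) = −48(0−ω_arm)  ⇒  70·ω_arm = 22  ⇒  ω_arm = 11/35
ω_out/ω_in = 11/35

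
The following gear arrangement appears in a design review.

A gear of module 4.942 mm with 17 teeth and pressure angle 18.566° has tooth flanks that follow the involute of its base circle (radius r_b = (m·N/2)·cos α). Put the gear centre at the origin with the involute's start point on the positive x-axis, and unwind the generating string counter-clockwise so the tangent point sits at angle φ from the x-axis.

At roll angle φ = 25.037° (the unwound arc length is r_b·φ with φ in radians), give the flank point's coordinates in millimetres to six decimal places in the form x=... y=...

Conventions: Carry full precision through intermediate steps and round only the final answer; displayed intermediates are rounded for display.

x=43.443168 y=1.086557

class = single-mesh tooth geometry [base-circle involute, m = 4.942, 17T]
pitch radius r_p = m·N/2 = 4.942·17/2 = 42.007000
base radius r_b = r_p·cos α = 42.007000·cos 18.566° = 39.820851
roll angle φ = 25.037° = 0.43697808 rad
x = r_b·(cos φ + φ·sin φ) = 43.443168
y = r_b·(sin φ − φ·cos φ) = 1.086557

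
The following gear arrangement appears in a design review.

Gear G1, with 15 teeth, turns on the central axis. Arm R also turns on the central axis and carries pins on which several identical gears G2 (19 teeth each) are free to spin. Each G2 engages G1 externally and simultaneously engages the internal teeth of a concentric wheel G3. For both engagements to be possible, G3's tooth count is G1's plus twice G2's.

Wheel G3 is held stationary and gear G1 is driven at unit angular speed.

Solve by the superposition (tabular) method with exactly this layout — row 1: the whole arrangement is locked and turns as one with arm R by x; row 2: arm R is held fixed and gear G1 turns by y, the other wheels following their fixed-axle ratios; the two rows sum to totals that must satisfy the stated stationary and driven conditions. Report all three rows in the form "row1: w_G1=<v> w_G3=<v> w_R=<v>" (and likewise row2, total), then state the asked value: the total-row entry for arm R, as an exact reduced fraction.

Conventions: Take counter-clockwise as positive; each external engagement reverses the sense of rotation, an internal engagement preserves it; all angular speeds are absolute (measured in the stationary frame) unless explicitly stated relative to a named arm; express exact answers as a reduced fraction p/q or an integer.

planetary set (15T centre, 19T on arm, 53T internal) — Willis relation
row 1: whole set turns with the arm by x
row 2: sun turns y, ring = −(15/53)·y, arm 0
boundary: total ω_ring = x − (15/53)·y = 0 and total ω_sun = x + y = 1  ⇒  y = 53/68, x = 15/68
row 2 ring = −(15/53)·53/68 = -15/68
totals (row 1 + row 2): sun 15/68 + 53/68 = 1, ring 15/68 + (-15/68) = 0, arm 15/68 + 0 = 15/68
asked cell (total, arm) = 15/68

row1: w_G1=15/68 w_G3=15/68 w_R=15/68
row2: w_G1=53/68 w_G3=-15/68 w_R=0
total: w_G1=1 w_G3=0 w_R=15/68
asked value: 15/68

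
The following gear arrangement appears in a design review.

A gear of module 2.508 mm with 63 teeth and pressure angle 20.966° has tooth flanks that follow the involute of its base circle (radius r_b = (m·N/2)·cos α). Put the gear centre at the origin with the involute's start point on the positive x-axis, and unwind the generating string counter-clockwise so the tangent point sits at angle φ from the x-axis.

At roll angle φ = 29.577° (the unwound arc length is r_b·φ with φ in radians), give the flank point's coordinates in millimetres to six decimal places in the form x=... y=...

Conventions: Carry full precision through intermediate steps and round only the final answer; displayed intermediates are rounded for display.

x=82.955593 y=3.293400

class = single-mesh tooth geometry [base-circle involute, m = 2.508, 63T]
pitch radius r_p = m·N/2 = 2.508·63/2 = 79.002000
base radius r_b = r_p·cos α = 79.002000·cos 20.966° = 73.771508
roll angle φ = 29.577° = 0.51621603 rad
x = r_b·(cos φ + φ·sin φ) = 82.955593
y = r_b·(sin φ − φ·cos φ) = 3.293400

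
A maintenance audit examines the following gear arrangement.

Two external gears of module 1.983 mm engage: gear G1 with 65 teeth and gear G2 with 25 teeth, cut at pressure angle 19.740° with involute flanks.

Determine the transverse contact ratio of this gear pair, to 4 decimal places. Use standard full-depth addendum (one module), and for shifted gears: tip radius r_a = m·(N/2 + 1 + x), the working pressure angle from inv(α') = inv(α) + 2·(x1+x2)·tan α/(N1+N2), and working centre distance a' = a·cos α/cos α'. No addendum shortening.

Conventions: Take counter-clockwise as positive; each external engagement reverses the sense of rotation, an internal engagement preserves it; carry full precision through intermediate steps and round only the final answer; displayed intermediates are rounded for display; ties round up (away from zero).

topology: single-mesh involute geometry — m = 1.983, 65T/25T pair
base radii: r_b1 = 60.660241, r_b2 = 23.330862
tip radii: r_a1 = 66.430500, r_a2 = 26.770500
no profile shift: α' = α, a' = a
action lengths: √(r_a1²−r_b1²) = 27.080370, √(r_a2²−r_b2²) = 13.127473
base pitch p_b = π·m·cos α = 5.863685
CR = (27.080370 + 13.127473 − 89.235000·sin 19.74000°)/5.863685 = 1.717095
contact ratio ≈ 1.7171

1.7171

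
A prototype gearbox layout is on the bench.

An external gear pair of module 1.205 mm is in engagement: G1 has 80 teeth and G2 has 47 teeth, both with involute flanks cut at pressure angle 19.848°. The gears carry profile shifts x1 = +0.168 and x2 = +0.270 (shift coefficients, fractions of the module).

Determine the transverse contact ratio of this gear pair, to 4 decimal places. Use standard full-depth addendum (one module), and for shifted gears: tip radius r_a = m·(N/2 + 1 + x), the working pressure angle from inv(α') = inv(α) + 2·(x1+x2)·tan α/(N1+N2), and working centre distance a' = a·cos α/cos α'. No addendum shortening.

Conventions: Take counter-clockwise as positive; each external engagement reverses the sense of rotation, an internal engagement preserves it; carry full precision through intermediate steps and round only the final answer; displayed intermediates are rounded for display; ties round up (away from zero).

1.7266

class = single-mesh tooth geometry [involute pair 80T × 47T, m = 1.205]
base radii: r_b1 = 45.336759, r_b2 = 26.635346
tip radii: r_a1 = 49.607440, r_a2 = 29.847850
inv(α') = inv(19.848°) + 2·(+0.168+0.270)·tan α/(80+47) = 0.01704567  ⇒  α' = 20.88294°
a' = a·cos α / cos α' = 76.5175·cos 19.848°/cos 20.88294° = 77.032305
action lengths: √(r_a1²−r_b1²) = 20.136444, √(r_a2²−r_b2²) = 13.470431
base pitch p_b = π·m·cos α = 3.560741
CR = (20.136444 + 13.470431 − 77.032305·sin 20.88294°)/3.560741 = 1.726595
contact ratio ≈ 1.7266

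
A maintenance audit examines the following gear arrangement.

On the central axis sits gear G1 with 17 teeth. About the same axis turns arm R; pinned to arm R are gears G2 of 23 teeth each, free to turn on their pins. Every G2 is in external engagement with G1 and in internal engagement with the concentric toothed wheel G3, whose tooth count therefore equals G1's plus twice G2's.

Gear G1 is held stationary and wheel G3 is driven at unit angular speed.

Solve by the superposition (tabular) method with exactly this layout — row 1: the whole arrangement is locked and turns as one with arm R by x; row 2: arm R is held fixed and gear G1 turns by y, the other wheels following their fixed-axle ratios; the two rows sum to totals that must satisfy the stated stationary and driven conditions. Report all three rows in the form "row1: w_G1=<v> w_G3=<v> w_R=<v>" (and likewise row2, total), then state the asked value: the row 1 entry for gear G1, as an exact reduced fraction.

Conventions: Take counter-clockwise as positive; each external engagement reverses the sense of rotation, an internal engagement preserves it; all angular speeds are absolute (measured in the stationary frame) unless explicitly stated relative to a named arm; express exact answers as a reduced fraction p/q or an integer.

row1: w_G1=63/80 w_G3=63/80 w_R=63/80
row2: w_G1=-63/80 w_G3=17/80 w_R=0
total: w_G1=0 w_G3=1 w_R=63/80
asked value: 63/80

topology: planetary set — G1 17T / G2 23T / G3 63T, arm = carrier (Willis)
row 1 (train locked, turned with arm): all members turn x
superposition row 2 [arm held]: sun y, ring −(17/63)·y, arm 0
boundary: total ω_sun = x + y = 0 and total ω_ring = x − (17/63)·y = 1  ⇒  y = -63/80, x = 63/80
row 2 ring = −(17/63)·(-63/80) = 17/80
totals (row 1 + row 2): sun 63/80 + (-63/80) = 0, ring 63/80 + 17/80 = 1, arm 63/80 + 0 = 63/80
asked cell (row1, sun) = 63/80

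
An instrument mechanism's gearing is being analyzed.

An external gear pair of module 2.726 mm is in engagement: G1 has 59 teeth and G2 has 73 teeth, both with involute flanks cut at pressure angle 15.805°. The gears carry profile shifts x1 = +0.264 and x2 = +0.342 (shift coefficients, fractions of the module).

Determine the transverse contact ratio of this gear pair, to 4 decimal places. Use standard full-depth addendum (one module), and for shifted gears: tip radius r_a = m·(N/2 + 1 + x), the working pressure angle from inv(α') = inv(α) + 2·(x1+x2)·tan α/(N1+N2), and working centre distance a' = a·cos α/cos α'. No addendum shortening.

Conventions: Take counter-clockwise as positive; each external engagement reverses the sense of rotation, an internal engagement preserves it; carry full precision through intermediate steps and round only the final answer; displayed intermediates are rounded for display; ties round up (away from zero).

1.9743

single-mesh involute tooth geometry (59T engaging 73T at module 2.726)
base radii: r_b1 = 77.376773, r_b2 = 95.737364
tip radii: r_a1 = 83.862664, r_a2 = 103.157292
inv(α') = inv(15.805°) + 2·(+0.264+0.342)·tan α/(59+73) = 0.00981550  ⇒  α' = 17.47075°
a' = a·cos α / cos α' = 179.9160·cos 15.805°/cos 17.47075° = 181.486023
action lengths: √(r_a1²−r_b1²) = 32.338543, √(r_a2²−r_b2²) = 38.415936
base pitch p_b = π·m·cos α = 8.240214
CR = (32.338543 + 38.415936 − 181.486023·sin 17.47075°)/8.240214 = 1.974337
contact ratio ≈ 1.9743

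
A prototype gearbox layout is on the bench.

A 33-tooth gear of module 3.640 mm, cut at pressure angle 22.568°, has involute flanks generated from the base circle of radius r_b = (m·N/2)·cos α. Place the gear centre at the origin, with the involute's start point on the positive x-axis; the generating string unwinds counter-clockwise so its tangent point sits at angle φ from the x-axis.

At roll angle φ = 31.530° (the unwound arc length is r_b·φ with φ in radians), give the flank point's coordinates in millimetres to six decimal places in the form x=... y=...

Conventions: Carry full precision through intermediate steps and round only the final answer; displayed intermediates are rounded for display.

topology: single-mesh involute geometry — m = 3.640, N = 33
pitch radius r_p = m·N/2 = 3.640·33/2 = 60.060000
base radius r_b = r_p·cos α = 60.060000·cos 22.568° = 55.460888
roll angle φ = 31.530° = 0.55030231 rad
x = r_b·(cos φ + φ·sin φ) = 63.233414
y = r_b·(sin φ − φ·cos φ) = 2.988549

x=63.233414 y=2.988549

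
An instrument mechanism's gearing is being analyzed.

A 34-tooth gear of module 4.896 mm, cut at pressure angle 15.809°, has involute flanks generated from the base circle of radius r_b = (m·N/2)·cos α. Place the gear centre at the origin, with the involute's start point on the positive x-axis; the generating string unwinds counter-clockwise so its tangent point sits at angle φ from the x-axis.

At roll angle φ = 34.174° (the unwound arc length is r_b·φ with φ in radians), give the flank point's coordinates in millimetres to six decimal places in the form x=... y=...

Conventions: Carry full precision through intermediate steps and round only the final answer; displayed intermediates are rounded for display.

topology: single-mesh involute geometry — m = 4.896, N = 34
pitch radius r_p = m·N/2 = 4.896·34/2 = 83.232000
base radius r_b = r_p·cos α = 83.232000·cos 15.809° = 80.083767
roll angle φ = 34.174° = 0.59644882 rad
x = r_b·(cos φ + φ·sin φ) = 93.086618
y = r_b·(sin φ − φ·cos φ) = 5.465292

x=93.086618 y=5.465292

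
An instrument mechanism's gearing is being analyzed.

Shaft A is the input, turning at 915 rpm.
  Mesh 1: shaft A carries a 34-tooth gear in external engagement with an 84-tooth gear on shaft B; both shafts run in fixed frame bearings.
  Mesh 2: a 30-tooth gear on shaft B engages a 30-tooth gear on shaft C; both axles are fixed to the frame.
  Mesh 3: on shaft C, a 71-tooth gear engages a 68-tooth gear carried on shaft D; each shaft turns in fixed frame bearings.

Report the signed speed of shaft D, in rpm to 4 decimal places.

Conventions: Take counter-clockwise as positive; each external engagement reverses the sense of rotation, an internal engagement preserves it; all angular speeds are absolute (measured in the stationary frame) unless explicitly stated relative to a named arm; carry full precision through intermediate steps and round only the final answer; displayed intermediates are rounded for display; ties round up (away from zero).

-386.6964 rpm

class = fixed-axis compound train [3 meshes; 3 ratios multiply, 3 sense flips]
mesh 1 [34T→84T]: ω = 915.0000×34/84 = 370.3571 rpm, sense flips to −
mesh 2 [30T→30T]: ω = 370.3571×30/30 = 370.3571 rpm, sense flips to +
mesh 3 [71T→68T]: ω = 370.3571×71/68 = 386.6964 rpm, sense flips to −
signed output speed = -386.6964 rpm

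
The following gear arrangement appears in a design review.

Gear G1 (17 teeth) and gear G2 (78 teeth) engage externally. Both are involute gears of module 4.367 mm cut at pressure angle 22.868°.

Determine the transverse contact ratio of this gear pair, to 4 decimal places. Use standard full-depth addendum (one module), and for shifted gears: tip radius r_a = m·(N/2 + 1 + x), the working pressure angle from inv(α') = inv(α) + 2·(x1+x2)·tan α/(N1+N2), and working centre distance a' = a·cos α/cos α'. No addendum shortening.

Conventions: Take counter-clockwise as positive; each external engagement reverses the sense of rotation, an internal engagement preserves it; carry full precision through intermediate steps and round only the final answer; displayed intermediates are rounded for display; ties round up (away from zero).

class = single-mesh tooth geometry [involute pair 17T × 78T, m = 4.367]
base radii: r_b1 = 34.202003, r_b2 = 156.926839
tip radii: r_a1 = 41.486500, r_a2 = 174.680000
no profile shift: α' = α, a' = a
action lengths: √(r_a1²−r_b1²) = 23.480900, √(r_a2²−r_b2²) = 76.727241
base pitch p_b = π·m·cos α = 12.641031
CR = (23.480900 + 76.727241 − 207.432500·sin 22.86800°)/12.641031 = 1.550342
contact ratio ≈ 1.5503

1.5503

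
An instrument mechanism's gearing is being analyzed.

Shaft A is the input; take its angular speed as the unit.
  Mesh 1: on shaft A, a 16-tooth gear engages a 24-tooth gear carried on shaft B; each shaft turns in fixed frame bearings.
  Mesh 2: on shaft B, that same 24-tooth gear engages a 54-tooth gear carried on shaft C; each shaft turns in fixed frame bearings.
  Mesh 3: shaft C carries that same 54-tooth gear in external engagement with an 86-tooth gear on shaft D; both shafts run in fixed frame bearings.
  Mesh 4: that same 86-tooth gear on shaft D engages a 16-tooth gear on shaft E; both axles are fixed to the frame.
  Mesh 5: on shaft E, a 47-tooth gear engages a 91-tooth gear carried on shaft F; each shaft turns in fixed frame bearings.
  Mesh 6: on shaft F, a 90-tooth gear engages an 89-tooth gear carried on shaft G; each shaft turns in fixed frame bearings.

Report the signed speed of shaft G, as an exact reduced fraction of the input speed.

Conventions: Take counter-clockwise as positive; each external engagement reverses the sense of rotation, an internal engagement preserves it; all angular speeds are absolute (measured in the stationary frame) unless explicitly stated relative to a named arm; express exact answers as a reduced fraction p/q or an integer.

6-mesh fixed-axis compound train (all bearings frame-fixed)
mesh 1 [16T→24T]: |ω|/ω_in = 1×16/24 = 2/3, sense flips to −
mesh 2 [24T→54T]: |ω|/ω_in = (2/3)×24/54 = 8/27, sense flips to +
mesh 3 [54T→86T]: |ω|/ω_in = (8/27)×54/86 = 8/43, sense flips to −
mesh 4 [86T→16T]: |ω|/ω_in = (8/43)×86/16 = 1, sense flips to +
mesh 5 [47T→91T]: |ω|/ω_in = 1×47/91 = 47/91, sense flips to −
mesh 6 [90T→89T]: |ω|/ω_in = (47/91)×90/89 = 4230/8099, sense flips to +
signed output speed (× input speed) = 4230/8099

4230/8099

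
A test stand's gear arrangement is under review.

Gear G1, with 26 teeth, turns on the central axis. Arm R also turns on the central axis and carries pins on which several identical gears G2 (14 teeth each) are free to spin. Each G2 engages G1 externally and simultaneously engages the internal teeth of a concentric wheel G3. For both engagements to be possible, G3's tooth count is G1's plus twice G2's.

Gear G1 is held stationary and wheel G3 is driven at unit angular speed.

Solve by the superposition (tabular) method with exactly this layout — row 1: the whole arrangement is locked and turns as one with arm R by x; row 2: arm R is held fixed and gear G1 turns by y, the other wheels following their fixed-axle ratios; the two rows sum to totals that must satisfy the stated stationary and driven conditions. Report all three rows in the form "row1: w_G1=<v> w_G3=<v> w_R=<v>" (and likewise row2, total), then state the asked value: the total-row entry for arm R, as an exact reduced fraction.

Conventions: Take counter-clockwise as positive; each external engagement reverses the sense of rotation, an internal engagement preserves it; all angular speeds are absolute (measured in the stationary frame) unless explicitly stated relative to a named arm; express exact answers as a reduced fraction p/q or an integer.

row1: w_G1=27/40 w_G3=27/40 w_R=27/40
row2: w_G1=-27/40 w_G3=13/40 w_R=0
total: w_G1=0 w_G3=1 w_R=27/40
asked value: 27/40

planetary set (26T centre, 14T on arm, 54T internal) — Willis relation
superposition row 1 [locked train]: every member turns x
row 2: sun turns y, ring = −(26/54)·y, arm 0
boundary: total ω_sun = x + y = 0 and total ω_ring = x − (26/54)·y = 1  ⇒  y = -27/40, x = 27/40
row 2 ring = −(26/54)·(-27/40) = 13/40
totals (row 1 + row 2): sun 27/40 + (-27/40) = 0, ring 27/40 + 13/40 = 1, arm 27/40 + 0 = 27/40
asked cell (total, arm) = 27/40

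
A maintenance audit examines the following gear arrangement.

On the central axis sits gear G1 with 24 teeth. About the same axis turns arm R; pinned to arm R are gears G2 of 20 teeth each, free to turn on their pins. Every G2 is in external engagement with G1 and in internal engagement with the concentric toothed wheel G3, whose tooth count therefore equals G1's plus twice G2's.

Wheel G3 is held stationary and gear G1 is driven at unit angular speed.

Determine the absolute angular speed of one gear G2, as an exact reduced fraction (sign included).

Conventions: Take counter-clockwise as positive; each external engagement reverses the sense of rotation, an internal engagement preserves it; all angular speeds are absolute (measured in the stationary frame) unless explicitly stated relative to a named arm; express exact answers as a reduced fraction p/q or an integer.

recognized (axles ride arm R): planetary set, 24/20/64 teeth
ring teeth: 24 + 2·20 = 64
24(ω_sun−ω_arm) = −64(ω_ring−ω_arm),  ω_ring = 0, ω_sun = 1
24(1−ω_arm) = −64(0−ω_arm)  ⇒  88·ω_arm = 24  ⇒  ω_arm = 3/11
sun–planet mesh: 24·(1−3/11) = −20·(ω_p−ω_arm)  ⇒  ω_p−ω_arm = -48/55
ω_p = 3/11 − 48/55 = -3/5
exact speed ratio = -3/5

-3/5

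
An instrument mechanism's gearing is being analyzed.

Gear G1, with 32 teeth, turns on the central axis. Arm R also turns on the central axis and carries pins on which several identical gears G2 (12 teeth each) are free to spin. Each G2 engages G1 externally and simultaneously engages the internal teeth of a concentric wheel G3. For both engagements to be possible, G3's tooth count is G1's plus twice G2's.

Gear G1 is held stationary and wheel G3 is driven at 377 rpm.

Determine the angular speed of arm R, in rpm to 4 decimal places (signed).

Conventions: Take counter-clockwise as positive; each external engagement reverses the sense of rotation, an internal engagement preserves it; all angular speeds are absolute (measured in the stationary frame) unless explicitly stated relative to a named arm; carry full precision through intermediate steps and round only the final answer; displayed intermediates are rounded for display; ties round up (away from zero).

planetary set (32T centre, 12T on arm, 56T internal) — Willis relation
normalise by the input: solve with ω_ring = 1, then scale by 377 rpm
ring teeth: 32 + 2·12 = 56
32(ω_sun−ω_arm) = −56(ω_ring−ω_arm),  ω_sun = 0, ω_ring = 1
32(0−ω_arm) = −56(1−ω_arm)  ⇒  88·ω_arm = 56  ⇒  ω_arm = 7/11
scale: ω_arm = 7/11 × 377 rpm = +239.9091 rpm

+239.9091 rpm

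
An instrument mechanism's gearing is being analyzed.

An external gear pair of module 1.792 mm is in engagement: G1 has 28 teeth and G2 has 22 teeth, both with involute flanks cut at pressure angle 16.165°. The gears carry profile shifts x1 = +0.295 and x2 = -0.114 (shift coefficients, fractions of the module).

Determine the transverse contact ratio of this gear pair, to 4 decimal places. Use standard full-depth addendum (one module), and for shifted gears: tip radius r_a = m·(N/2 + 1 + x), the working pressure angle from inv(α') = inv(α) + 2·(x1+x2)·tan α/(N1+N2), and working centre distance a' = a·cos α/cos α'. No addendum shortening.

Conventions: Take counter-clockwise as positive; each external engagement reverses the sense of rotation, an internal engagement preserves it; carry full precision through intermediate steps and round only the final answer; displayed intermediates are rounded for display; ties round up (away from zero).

recognized (one external pair, fixed centres): single-mesh tooth geometry, m = 1.792, N1 = 28, N2 = 22
base radii: r_b1 = 24.096119, r_b2 = 18.932665
tip radii: r_a1 = 27.408640, r_a2 = 21.299712
inv(α') = inv(16.165°) + 2·(+0.295-0.114)·tan α/(28+22) = 0.00983069  ⇒  α' = 17.47953°
a' = a·cos α / cos α' = 44.8000·cos 16.165°/cos 17.47953° = 45.111854
action lengths: √(r_a1²−r_b1²) = 13.061799, √(r_a2²−r_b2²) = 9.758685
base pitch p_b = π·m·cos α = 5.407156
CR = (13.061799 + 9.758685 − 45.111854·sin 17.47953°)/5.407156 = 1.714480
contact ratio ≈ 1.7145

1.7145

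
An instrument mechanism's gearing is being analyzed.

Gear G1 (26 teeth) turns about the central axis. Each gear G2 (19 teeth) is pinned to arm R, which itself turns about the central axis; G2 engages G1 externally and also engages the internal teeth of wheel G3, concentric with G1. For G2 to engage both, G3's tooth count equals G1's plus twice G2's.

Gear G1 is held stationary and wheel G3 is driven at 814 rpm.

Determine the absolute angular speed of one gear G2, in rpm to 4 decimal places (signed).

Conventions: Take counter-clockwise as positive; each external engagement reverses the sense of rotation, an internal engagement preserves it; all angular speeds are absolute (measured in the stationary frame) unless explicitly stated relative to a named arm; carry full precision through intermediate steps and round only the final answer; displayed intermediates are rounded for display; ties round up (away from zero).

+1370.9474 rpm

planetary set (26T centre, 19T on arm, 64T internal) — Willis relation
normalise by the input: solve with ω_ring = 1, then scale by 814 rpm
ring teeth: 26 + 2·19 = 64
26(ω_sun−ω_arm) = −64(ω_ring−ω_arm),  ω_sun = 0, ω_ring = 1
26(0−ω_arm) = −64(1−ω_arm)  ⇒  90·ω_arm = 64  ⇒  ω_arm = 32/45
sun–planet mesh: 26·(0−32/45) = −19·(ω_p−ω_arm)  ⇒  ω_p−ω_arm = 832/855
ω_p = 32/45 + 832/855 = 32/19
scale: ω_p = 32/19 × 814 rpm = +1370.9474 rpm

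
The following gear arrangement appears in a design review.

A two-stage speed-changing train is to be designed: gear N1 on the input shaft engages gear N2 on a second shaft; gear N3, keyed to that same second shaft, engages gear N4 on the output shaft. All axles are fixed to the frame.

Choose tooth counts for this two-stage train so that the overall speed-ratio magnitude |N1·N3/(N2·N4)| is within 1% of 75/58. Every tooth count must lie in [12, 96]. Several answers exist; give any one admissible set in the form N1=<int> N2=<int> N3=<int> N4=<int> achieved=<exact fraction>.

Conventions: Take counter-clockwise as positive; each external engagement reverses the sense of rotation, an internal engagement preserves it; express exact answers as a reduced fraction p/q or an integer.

class = fixed-axis compound train [2-stage, 75/58 wanted]
target = 75/58 in lowest terms: an exact hit needs N1·N3 = k·75 and N2·N4 = k·58 for one integer k, every count in [12, 96]; additionally prefer no 1:1 stage (N1 ≠ N2, N3 ≠ N4)
k = 1…5: no 1:1-free in-range split of k·75 and k·58 into factor pairs; take k = 6
k = 6: N1·N3 = 450 = 15·30, N2·N4 = 348 = 12·29
achieved = 15·30/(12·29) = 75/58; |achieved − target| = 0 ≤ 3/232 ✓

N1=15 N2=12 N3=30 N4=29 achieved=75/58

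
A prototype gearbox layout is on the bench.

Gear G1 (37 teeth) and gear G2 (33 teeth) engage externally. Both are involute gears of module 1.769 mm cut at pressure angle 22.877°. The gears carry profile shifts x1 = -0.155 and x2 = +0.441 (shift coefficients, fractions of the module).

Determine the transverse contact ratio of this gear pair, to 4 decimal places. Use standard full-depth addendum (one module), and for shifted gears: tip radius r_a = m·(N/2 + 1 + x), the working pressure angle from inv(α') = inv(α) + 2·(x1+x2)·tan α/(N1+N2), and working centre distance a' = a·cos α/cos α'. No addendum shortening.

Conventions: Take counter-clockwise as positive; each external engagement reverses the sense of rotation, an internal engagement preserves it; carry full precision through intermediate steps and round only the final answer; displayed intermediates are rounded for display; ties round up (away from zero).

1.5083

class = single-mesh tooth geometry [involute pair 37T × 33T, m = 1.769]
base radii: r_b1 = 30.152284, r_b2 = 26.892577
tip radii: r_a1 = 34.221305, r_a2 = 31.737629
inv(α') = inv(22.877°) + 2·(-0.155+0.441)·tan α/(37+33) = 0.02611247  ⇒  α' = 23.93122°
a' = a·cos α / cos α' = 61.9150·cos 22.877°/cos 23.93122° = 62.410063
action lengths: √(r_a1²−r_b1²) = 16.184483, √(r_a2²−r_b2²) = 16.854269
base pitch p_b = π·m·cos α = 5.120335
CR = (16.184483 + 16.854269 − 62.410063·sin 23.93122°)/5.120335 = 1.508251
contact ratio ≈ 1.5083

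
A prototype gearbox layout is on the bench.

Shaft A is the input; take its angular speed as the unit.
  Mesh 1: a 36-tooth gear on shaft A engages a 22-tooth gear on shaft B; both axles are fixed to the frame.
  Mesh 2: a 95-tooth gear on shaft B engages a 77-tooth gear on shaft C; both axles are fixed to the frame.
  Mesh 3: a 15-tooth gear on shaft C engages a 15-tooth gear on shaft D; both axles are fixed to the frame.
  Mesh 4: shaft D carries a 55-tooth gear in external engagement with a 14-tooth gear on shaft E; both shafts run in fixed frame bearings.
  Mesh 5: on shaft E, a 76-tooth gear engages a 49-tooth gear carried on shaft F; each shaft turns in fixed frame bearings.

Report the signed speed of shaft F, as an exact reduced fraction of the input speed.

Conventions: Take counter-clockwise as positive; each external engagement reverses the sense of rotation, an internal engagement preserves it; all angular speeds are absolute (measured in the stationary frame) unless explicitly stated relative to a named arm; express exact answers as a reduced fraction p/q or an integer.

5-mesh fixed-axis compound train (all bearings frame-fixed)
mesh 1 [36T→22T]: |ω|/ω_in = 1×36/22 = 18/11, sense flips to −
mesh 2 [95T→77T]: |ω|/ω_in = (18/11)×95/77 = 1710/847, sense flips to +
mesh 3 [15T→15T]: |ω|/ω_in = (1710/847)×15/15 = 1710/847, sense flips to −
mesh 4 [55T→14T]: |ω|/ω_in = (1710/847)×55/14 = 4275/539, sense flips to +
mesh 5 [76T→49T]: |ω|/ω_in = (4275/539)×76/49 = 324900/26411, sense flips to −
signed output speed (× input speed) = -324900/26411

-324900/26411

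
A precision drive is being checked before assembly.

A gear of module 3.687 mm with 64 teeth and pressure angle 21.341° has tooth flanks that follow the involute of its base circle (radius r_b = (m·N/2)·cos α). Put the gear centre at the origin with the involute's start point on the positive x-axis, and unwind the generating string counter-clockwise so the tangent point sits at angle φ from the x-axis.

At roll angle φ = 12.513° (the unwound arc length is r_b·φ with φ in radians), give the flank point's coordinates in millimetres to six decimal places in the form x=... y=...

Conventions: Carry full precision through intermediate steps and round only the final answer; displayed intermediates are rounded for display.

topology: single-mesh involute geometry — m = 3.687, N = 64
pitch radius r_p = m·N/2 = 3.687·64/2 = 117.984000
base radius r_b = r_p·cos α = 117.984000·cos 21.341° = 109.893961
roll angle φ = 12.513° = 0.21839305 rad
x = r_b·(cos φ + φ·sin φ) = 112.483520
y = r_b·(sin φ − φ·cos φ) = 0.379749

x=112.483520 y=0.379749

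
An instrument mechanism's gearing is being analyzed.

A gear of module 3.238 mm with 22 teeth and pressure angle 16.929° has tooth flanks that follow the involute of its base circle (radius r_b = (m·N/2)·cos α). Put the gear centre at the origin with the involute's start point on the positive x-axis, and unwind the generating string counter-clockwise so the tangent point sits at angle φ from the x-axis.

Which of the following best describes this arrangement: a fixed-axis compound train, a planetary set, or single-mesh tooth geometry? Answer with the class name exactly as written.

single-mesh tooth geometry

topology: single-mesh involute geometry — m = 3.238, N = 22
classification: single-mesh tooth geometry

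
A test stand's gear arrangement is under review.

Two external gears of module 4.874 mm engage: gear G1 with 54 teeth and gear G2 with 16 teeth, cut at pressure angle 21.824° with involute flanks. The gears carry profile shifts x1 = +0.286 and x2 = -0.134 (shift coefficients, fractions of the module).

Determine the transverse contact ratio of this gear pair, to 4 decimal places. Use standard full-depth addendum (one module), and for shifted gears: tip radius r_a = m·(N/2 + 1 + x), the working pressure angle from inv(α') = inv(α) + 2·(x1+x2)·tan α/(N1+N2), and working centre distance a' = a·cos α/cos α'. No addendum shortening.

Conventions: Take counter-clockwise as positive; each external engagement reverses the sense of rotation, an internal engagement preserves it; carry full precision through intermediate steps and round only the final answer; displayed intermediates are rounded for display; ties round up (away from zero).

recognized (one external pair, fixed centres): single-mesh tooth geometry, m = 4.874, N1 = 54, N2 = 16
base radii: r_b1 = 122.166396, r_b2 = 36.197451
tip radii: r_a1 = 137.865964, r_a2 = 43.212884
inv(α') = inv(21.824°) + 2·(+0.286-0.134)·tan α/(54+16) = 0.02129591  ⇒  α' = 22.42674°
a' = a·cos α / cos α' = 170.5900·cos 21.824°/cos 22.42674° = 171.321202
action lengths: √(r_a1²−r_b1²) = 63.893628, √(r_a2²−r_b2²) = 23.602922
base pitch p_b = π·m·cos α = 14.214706
CR = (63.893628 + 23.602922 − 171.321202·sin 22.42674°)/14.214706 = 1.557344
contact ratio ≈ 1.5573

1.5573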